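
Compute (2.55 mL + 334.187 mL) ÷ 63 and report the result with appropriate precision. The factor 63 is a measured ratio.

2.55 mL + 334.187 mL = 336.737 mL; the sum is limited to 2 decimal places (5 s.f.).
Carrying full precision, 336.737 ÷ 63 = 5.34503174603… mL; 63 has 2 s.f., so the result keeps min(5, 2) = 2 s.f.
Rounded to 2 significant figures: 5.3 mL.

5.3 mL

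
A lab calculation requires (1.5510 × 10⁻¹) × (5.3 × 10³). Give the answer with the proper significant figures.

(1.5510 × 10⁻¹) × (5.3 × 10³) = 822.03
Multiplication/division keeps the fewest significant figures: 1.5510 × 10⁻¹ → 5 s.f., 5.3 × 10³ → 2 s.f.; limit is 2.
Rounded to 2 significant figures: 8.2 × 10².

8.2 × 10²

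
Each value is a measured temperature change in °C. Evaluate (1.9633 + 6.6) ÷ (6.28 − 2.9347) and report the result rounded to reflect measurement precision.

2.6

1.9633 + 6.6 = 8.5633, limited to 1 d.p. → 2 s.f.; 6.28 − 2.9347 = 3.3453, limited to 2 d.p. → 3 s.f.
Carrying full precision, 8.5633 ÷ 3.3453 = 2.55980031686…; keep min(2, 3) = 2 s.f.
Rounded to 2 significant figures: 2.6.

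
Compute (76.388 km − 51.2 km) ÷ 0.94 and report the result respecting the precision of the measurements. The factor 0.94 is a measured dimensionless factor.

27 km

76.388 km − 51.2 km = 25.188 km; the difference is limited to 1 decimal place (3 s.f.).
Carrying full precision, 25.188 ÷ 0.94 = 26.7957446809… km; 0.94 has 2 s.f., so the result keeps min(3, 2) = 2 s.f.
Rounded to 2 significant figures: 27 km.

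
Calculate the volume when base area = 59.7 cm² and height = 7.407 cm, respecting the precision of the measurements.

volume = 59.7 cm² × 7.407 cm = 442.1979 cm³.
59.7 has 3 significant figures; 7.407 has 4.
Division/multiplication keeps the fewest: 3 significant figures.
Rounded: 442 cm³.

442 cm³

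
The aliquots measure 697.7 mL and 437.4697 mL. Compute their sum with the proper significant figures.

1.1352 × 10^3 mL

697.7 mL + 437.4697 mL = 1135.1697 mL.
Addition/subtraction keeps the fewest decimal places: 697.7 → 1 decimal place, 437.4697 → 4 decimal places; limit is 1.
Rounded to 1 decimal place: 1.1352 × 10^3 mL.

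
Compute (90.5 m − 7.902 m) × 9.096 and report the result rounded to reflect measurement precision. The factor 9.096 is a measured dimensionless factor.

90.5 m − 7.902 m = 82.598 m; the difference is limited to 1 decimal place (3 s.f.).
Carrying full precision, 82.598 × 9.096 = 751.311408 m; 9.096 has 4 s.f., so the result keeps min(3, 4) = 3 s.f.
Rounded to 3 significant figures: 751 m.

751 m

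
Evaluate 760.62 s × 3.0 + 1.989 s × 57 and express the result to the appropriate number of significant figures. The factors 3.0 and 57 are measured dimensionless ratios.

2.4 × 10³ s

760.62 × 3.0 = 2281.86 → 2.3 × 10³ s (2 s.f., last digit at the 10^2 place).
1.989 × 57 = 113.373 → 1.1 × 10² s (2 s.f., last digit at the 10^1 place).
Sum: 2395.233 s; keep the coarser place, 10^2.
Result: 2.4 × 10³ s.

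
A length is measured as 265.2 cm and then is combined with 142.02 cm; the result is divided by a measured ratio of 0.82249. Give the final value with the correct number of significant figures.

265.2 cm + 142.02 cm = 407.22 cm; the sum is limited to 1 decimal place (4 s.f.).
Carrying full precision, 407.22 ÷ 0.82249 = 495.106323481… cm; 0.82249 has 5 s.f., so the result keeps min(4, 5) = 4 s.f.
Rounded to 4 significant figures: 495.1 cm.

495.1 cm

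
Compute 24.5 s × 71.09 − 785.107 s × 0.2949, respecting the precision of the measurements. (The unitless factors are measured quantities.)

1.51 × 10³ s

24.5 × 71.09 = 1741.705 → 1.74 × 10³ s (3 s.f., last digit at the 10^1 place).
785.107 × 0.2949 = 231.5280543 → 231.5 s (4 s.f., last digit at the 10^-1 place).
Difference: 1510.1769457 s; keep the coarser place, 10^1.
Result: 1.51 × 10³ s.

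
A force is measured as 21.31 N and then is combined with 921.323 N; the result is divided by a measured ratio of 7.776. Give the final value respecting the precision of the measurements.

21.31 N + 921.323 N = 942.633 N; the sum is limited to 2 decimal places (5 s.f.).
Carrying full precision, 942.633 ÷ 7.776 = 121.22337963… N; 7.776 has 4 s.f., so the result keeps min(5, 4) = 4 s.f.
Rounded to 4 significant figures: 121.2 N.

121.2 N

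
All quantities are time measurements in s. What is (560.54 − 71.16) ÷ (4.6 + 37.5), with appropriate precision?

11.6

560.54 − 71.16 = 489.38, limited to 2 d.p. → 5 s.f.; 4.6 + 37.5 = 42.1, limited to 1 d.p. → 3 s.f.
Carrying full precision, 489.38 ÷ 42.1 = 11.6242280285…; keep min(5, 3) = 3 s.f.
Rounded to 3 significant figures: 11.6.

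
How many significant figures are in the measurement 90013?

5

90013: zeros between nonzero digits are significant.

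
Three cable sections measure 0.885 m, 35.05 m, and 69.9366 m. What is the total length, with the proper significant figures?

0.885 m + 35.05 m + 69.9366 m = 105.8716 m.
Addition/subtraction keeps the fewest decimal places: 0.885 → 3 decimal places, 35.05 → 2 decimal places, 69.9366 → 4 decimal places; limit is 2.
Rounded to 2 decimal places: 105.87 m.

105.87 m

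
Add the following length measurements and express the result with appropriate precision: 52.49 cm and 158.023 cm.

210.51 cm

52.49 cm + 158.023 cm = 210.513 cm.
Addition/subtraction keeps the fewest decimal places: 52.49 → 2 decimal places, 158.023 → 3 decimal places; limit is 2.
Rounded to 2 decimal places: 210.51 cm.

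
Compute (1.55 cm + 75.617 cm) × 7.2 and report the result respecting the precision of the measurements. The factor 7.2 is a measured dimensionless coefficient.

1.55 cm + 75.617 cm = 77.167 cm; the sum is limited to 2 decimal places (4 s.f.).
Carrying full precision, 77.167 × 7.2 = 555.6024 cm; 7.2 has 2 s.f., so the result keeps min(4, 2) = 2 s.f.
Rounded to 2 significant figures: 5.6 × 10^2 cm.

5.6 × 10^2 cm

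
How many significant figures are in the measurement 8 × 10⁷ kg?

1

8 × 10⁷: in scientific notation every digit of the coefficient is significant.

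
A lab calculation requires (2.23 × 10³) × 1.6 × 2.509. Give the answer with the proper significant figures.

9.0 × 10³

(2.23 × 10³) × 1.6 × 2.509 = 8952.112
Multiplication/division keeps the fewest significant figures: 2.23 × 10³ → 3 s.f., 1.6 → 2 s.f., 2.509 → 4 s.f.; limit is 2.
Rounded to 2 significant figures: 9.0 × 10³.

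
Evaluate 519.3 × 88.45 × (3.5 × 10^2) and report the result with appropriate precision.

519.3 × 88.45 × (3.5 × 10^2) = 16076229.75
Multiplication/division keeps the fewest significant figures: 519.3 → 4 s.f., 88.45 → 4 s.f., 3.5 × 10^2 → 2 s.f.; limit is 2.
Rounded to 2 significant figures: 1.6 × 10^7.

1.6 × 10^7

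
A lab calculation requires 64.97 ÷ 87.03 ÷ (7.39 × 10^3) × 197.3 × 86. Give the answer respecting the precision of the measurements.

1.7

64.97 ÷ 87.03 ÷ (7.39 × 10^3) × 197.3 × 86 = 1.71405590003…
Multiplication/division keeps the fewest significant figures: 64.97 → 4 s.f., 87.03 → 4 s.f., 7.39 × 10^3 → 3 s.f., 197.3 → 4 s.f., 86 → 2 s.f.; limit is 2.
Rounded to 2 significant figures: 1.7.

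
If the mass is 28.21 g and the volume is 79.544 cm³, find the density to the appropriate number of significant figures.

0.3546 g/cm³

density = 28.21 g ÷ 79.544 cm³ = 0.354646484964… g/cm³.
28.21 has 4 significant figures; 79.544 has 5.
Division/multiplication keeps the fewest: 4 significant figures.
Rounded: 0.3546 g/cm³.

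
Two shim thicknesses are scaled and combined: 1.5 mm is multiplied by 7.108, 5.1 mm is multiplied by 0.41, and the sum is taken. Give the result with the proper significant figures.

1.5 × 7.108 = 10.662 → 11 mm (2 s.f., last digit at the 10^0 place).
5.1 × 0.41 = 2.091 → 2.1 mm (2 s.f., last digit at the 10^-1 place).
Sum: 12.753 mm; keep the coarser place, 10^0.
Result: 13 mm.

13 mm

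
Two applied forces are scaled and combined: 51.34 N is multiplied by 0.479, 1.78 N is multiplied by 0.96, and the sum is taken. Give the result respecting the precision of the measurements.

26.3 N

51.34 × 0.479 = 24.59186 → 24.6 N (3 s.f., last digit at the 10^-1 place).
1.78 × 0.96 = 1.7088 → 1.7 N (2 s.f., last digit at the 10^-1 place).
Sum: 26.30066 N; keep the coarser place, 10^-1.
Result: 26.3 N.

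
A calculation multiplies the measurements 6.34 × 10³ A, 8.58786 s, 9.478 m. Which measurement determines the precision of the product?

6.34 × 10³ A → 3 s.f.; 8.58786 s → 6 s.f.; 9.478 m → 4 s.f.
The fewest is 3 significant figures, from 6.34 × 10³ A.

6.34 × 10³ A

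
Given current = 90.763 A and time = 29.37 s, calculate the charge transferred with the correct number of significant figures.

charge transferred = 90.763 A × 29.37 s = 2665.70931 C.
90.763 has 5 significant figures; 29.37 has 4.
Division/multiplication keeps the fewest: 4 significant figures.
Rounded: 2666 C.

2666 C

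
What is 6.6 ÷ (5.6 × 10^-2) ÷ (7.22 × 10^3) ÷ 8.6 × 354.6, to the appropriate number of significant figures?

0.67

6.6 ÷ (5.6 × 10^-2) ÷ (7.22 × 10^3) ÷ 8.6 × 354.6 = 0.673068074102…
Multiplication/division keeps the fewest significant figures: 6.6 → 2 s.f., 5.6 × 10^-2 → 2 s.f., 7.22 × 10^3 → 3 s.f., 8.6 → 2 s.f., 354.6 → 4 s.f.; limit is 2.
Rounded to 2 significant figures: 0.67.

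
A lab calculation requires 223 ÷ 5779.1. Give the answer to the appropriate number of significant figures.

0.0386

223 ÷ 5779.1 = 0.0385873232856…
Multiplication/division keeps the fewest significant figures: 223 → 3 s.f., 5779.1 → 5 s.f.; limit is 3.
Rounded to 3 significant figures: 0.0386.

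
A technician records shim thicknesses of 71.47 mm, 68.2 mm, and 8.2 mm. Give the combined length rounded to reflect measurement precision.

71.47 mm + 68.2 mm + 8.2 mm = 147.87 mm.
Addition/subtraction keeps the fewest decimal places: 71.47 → 2 decimal places, 68.2 → 1 decimal place, 8.2 → 1 decimal place; limit is 1.
Rounded to 1 decimal place: 147.9 mm.

147.9 mm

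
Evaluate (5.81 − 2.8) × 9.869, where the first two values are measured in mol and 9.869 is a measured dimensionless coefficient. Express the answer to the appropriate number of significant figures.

5.81 mol − 2.8 mol = 3.01 mol; the difference is limited to 1 decimal place (2 s.f.).
Carrying full precision, 3.01 × 9.869 = 29.70569 mol; 9.869 has 4 s.f., so the result keeps min(2, 4) = 2 s.f.
Rounded to 2 significant figures: 30. mol.

30. mol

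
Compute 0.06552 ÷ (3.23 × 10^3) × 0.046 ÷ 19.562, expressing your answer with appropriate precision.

0.06552 ÷ (3.23 × 10^3) × 0.046 ÷ 19.562 = 4.76997325009 × 10^-8…
Multiplication/division keeps the fewest significant figures: 0.06552 → 4 s.f., 3.23 × 10^3 → 3 s.f., 0.046 → 2 s.f., 19.562 → 5 s.f.; limit is 2.
Rounded to 2 significant figures: 4.8 × 10^-8.

4.8 × 10^-8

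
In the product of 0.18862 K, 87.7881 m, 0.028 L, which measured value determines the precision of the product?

0.18862 K → 5 s.f.; 87.7881 m → 6 s.f.; 0.028 L → 2 s.f.
The fewest is 2 significant figures, from 0.028 L.

0.028 L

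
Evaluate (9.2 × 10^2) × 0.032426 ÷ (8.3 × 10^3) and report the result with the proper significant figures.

(9.2 × 10^2) × 0.032426 ÷ (8.3 × 10^3) = 0.00359420722892…
Multiplication/division keeps the fewest significant figures: 9.2 × 10^2 → 2 s.f., 0.032426 → 5 s.f., 8.3 × 10^3 → 2 s.f.; limit is 2.
Rounded to 2 significant figures: 0.0036.

0.0036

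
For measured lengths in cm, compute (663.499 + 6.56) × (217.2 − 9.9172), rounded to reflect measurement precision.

663.499 + 6.56 = 670.059, limited to 2 d.p. → 5 s.f.; 217.2 − 9.9172 = 207.2828, limited to 1 d.p. → 4 s.f.
Carrying full precision, 670.059 × 207.2828 = 138891.705685…; keep min(5, 4) = 4 s.f.
Rounded to 4 significant figures: 1.389 × 10^5 cm².

1.389 × 10^5 cm²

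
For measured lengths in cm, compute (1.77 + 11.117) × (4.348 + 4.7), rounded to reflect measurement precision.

1.77 + 11.117 = 12.887, limited to 2 d.p. → 4 s.f.; 4.348 + 4.7 = 9.048, limited to 1 d.p. → 2 s.f.
Carrying full precision, 12.887 × 9.048 = 116.601576; keep min(4, 2) = 2 s.f.
Rounded to 2 significant figures: 1.2 × 10^2 cm².

1.2 × 10^2 cm²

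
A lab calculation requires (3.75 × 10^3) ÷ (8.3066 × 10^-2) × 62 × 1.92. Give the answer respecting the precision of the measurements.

(3.75 × 10^3) ÷ (8.3066 × 10^-2) × 62 × 1.92 = 5374039.92006…
Multiplication/division keeps the fewest significant figures: 3.75 × 10^3 → 3 s.f., 8.3066 × 10^-2 → 5 s.f., 62 → 2 s.f., 1.92 → 3 s.f.; limit is 2.
Rounded to 2 significant figures: 5.4 × 10^6.

5.4 × 10^6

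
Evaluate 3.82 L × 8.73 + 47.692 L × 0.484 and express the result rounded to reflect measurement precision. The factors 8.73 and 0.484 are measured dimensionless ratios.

3.82 × 8.73 = 33.3486 → 33.3 L (3 s.f., last digit at the 10^-1 place).
47.692 × 0.484 = 23.082928 → 23.1 L (3 s.f., last digit at the 10^-1 place).
Sum: 56.431528 L; keep the coarser place, 10^-1.
Result: 56.4 L.

56.4 L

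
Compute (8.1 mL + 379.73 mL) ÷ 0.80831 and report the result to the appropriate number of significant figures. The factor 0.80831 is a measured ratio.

479.8 mL

8.1 mL + 379.73 mL = 387.83 mL; the sum is limited to 1 decimal place (4 s.f.).
Carrying full precision, 387.83 ÷ 0.80831 = 479.803540721… mL; 0.80831 has 5 s.f., so the result keeps min(4, 5) = 4 s.f.
Rounded to 4 significant figures: 479.8 mL.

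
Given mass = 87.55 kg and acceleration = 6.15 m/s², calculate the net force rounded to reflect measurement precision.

net force = 87.55 kg × 6.15 m/s² = 538.4325 N.
87.55 has 4 significant figures; 6.15 has 3.
Division/multiplication keeps the fewest: 3 significant figures.
Rounded: 538 N.

538 N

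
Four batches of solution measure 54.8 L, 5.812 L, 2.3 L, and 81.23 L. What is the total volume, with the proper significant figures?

54.8 L + 5.812 L + 2.3 L + 81.23 L = 144.142 L.
Addition/subtraction keeps the fewest decimal places: 54.8 → 1 decimal place, 5.812 → 3 decimal places, 2.3 → 1 decimal place, 81.23 → 2 decimal places; limit is 1.
Rounded to 1 decimal place: 144.1 L.

144.1 L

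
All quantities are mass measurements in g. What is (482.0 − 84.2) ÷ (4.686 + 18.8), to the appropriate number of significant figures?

482.0 − 84.2 = 397.8, limited to 1 d.p. → 4 s.f.; 4.686 + 18.8 = 23.486, limited to 1 d.p. → 3 s.f.
Carrying full precision, 397.8 ÷ 23.486 = 16.937750149…; keep min(4, 3) = 3 s.f.
Rounded to 3 significant figures: 16.9.

16.9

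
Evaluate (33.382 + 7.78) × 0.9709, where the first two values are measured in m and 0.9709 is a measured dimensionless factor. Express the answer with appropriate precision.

39.96 m

33.382 m + 7.78 m = 41.162 m; the sum is limited to 2 decimal places (4 s.f.).
Carrying full precision, 41.162 × 0.9709 = 39.9641858 m; 0.9709 has 4 s.f., so the result keeps min(4, 4) = 4 s.f.
Rounded to 4 significant figures: 39.96 m.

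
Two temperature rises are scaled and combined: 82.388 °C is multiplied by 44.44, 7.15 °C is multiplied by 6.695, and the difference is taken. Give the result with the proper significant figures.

82.388 × 44.44 = 3661.32272 → 3661 °C (4 s.f., last digit at the 10^0 place).
7.15 × 6.695 = 47.86925 → 47.9 °C (3 s.f., last digit at the 10^-1 place).
Difference: 3613.45347 °C; keep the coarser place, 10^0.
Result: 3.613 × 10^3 °C.

3.613 × 10^3 °C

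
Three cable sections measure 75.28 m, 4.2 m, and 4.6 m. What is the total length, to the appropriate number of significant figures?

75.28 m + 4.2 m + 4.6 m = 84.08 m.
Addition/subtraction keeps the fewest decimal places: 75.28 → 2 decimal places, 4.2 → 1 decimal place, 4.6 → 1 decimal place; limit is 1.
Rounded to 1 decimal place: 84.1 m.

84.1 m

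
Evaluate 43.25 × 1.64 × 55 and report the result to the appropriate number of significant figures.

3.9 × 10³

43.25 × 1.64 × 55 = 3901.15
Multiplication/division keeps the fewest significant figures: 43.25 → 4 s.f., 1.64 → 3 s.f., 55 → 2 s.f.; limit is 2.
Rounded to 2 significant figures: 3.9 × 10³.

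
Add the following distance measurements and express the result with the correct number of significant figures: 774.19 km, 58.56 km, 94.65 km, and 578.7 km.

1506.1 km

774.19 km + 58.56 km + 94.65 km + 578.7 km = 1506.10 km.
Addition/subtraction keeps the fewest decimal places: 774.19 → 2 decimal places, 58.56 → 2 decimal places, 94.65 → 2 decimal places, 578.7 → 1 decimal place; limit is 1.
Rounded to 1 decimal place: 1506.1 km.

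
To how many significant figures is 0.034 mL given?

2

0.034: leading zeros are not significant.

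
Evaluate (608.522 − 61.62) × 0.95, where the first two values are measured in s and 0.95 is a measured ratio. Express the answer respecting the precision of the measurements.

5.2 × 10² s

608.522 s − 61.62 s = 546.902 s; the difference is limited to 2 decimal places (5 s.f.).
Carrying full precision, 546.902 × 0.95 = 519.5569 s; 0.95 has 2 s.f., so the result keeps min(5, 2) = 2 s.f.
Rounded to 2 significant figures: 5.2 × 10² s.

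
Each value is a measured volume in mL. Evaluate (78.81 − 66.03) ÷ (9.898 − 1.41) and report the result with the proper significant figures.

78.81 − 66.03 = 12.78, limited to 2 d.p. → 4 s.f.; 9.898 − 1.41 = 8.488, limited to 2 d.p. → 3 s.f.
Carrying full precision, 12.78 ÷ 8.488 = 1.50565504241…; keep min(4, 3) = 3 s.f.
Rounded to 3 significant figures: 1.51.

1.51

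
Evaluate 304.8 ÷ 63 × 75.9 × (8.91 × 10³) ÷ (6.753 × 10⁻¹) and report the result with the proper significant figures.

4.8 × 10⁶

304.8 ÷ 63 × 75.9 × (8.91 × 10³) ÷ (6.753 × 10⁻¹) = 4845037.50714…
Multiplication/division keeps the fewest significant figures: 304.8 → 4 s.f., 63 → 2 s.f., 75.9 → 3 s.f., 8.91 × 10³ → 3 s.f., 6.753 × 10⁻¹ → 4 s.f.; limit is 2.
Rounded to 2 significant figures: 4.8 × 10⁶.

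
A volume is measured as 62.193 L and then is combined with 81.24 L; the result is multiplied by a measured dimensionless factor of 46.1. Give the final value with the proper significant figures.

62.193 L + 81.24 L = 143.433 L; the sum is limited to 2 decimal places (5 s.f.).
Carrying full precision, 143.433 × 46.1 = 6612.2613 L; 46.1 has 3 s.f., so the result keeps min(5, 3) = 3 s.f.
Rounded to 3 significant figures: 6.61 × 10^3 L.

6.61 × 10^3 L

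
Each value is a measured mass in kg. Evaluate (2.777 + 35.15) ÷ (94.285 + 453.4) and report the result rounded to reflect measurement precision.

0.06925

2.777 + 35.15 = 37.927, limited to 2 d.p. → 4 s.f.; 94.285 + 453.4 = 547.685, limited to 1 d.p. → 4 s.f.
Carrying full precision, 37.927 ÷ 547.685 = 0.0692496599323…; keep min(4, 4) = 4 s.f.
Rounded to 4 significant figures: 0.06925.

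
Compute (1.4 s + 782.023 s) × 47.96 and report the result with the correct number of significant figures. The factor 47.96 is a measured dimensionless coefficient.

1.4 s + 782.023 s = 783.423 s; the sum is limited to 1 decimal place (4 s.f.).
Carrying full precision, 783.423 × 47.96 = 37572.96708 s; 47.96 has 4 s.f., so the result keeps min(4, 4) = 4 s.f.
Rounded to 4 significant figures: 3.757 × 10^4 s.

3.757 × 10^4 s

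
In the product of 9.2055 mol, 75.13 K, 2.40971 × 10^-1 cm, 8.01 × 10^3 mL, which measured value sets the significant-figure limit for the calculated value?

8.01 × 10^3 mL

9.2055 mol → 5 s.f.; 75.13 K → 4 s.f.; 2.40971 × 10^-1 cm → 6 s.f.; 8.01 × 10^3 mL → 3 s.f.
The fewest is 3 significant figures, from 8.01 × 10^3 mL.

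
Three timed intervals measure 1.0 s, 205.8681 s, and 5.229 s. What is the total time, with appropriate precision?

1.0 s + 205.8681 s + 5.229 s = 212.0971 s.
Addition/subtraction keeps the fewest decimal places: 1.0 → 1 decimal place, 205.8681 → 4 decimal places, 5.229 → 3 decimal places; limit is 1.
Rounded to 1 decimal place: 212.1 s.

212.1 s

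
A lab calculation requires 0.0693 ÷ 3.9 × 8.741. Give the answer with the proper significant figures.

1.6 × 10⁻¹

0.0693 ÷ 3.9 × 8.741 = 0.155320846154…
Multiplication/division keeps the fewest significant figures: 0.0693 → 3 s.f., 3.9 → 2 s.f., 8.741 → 4 s.f.; limit is 2.
Rounded to 2 significant figures: 1.6 × 10⁻¹.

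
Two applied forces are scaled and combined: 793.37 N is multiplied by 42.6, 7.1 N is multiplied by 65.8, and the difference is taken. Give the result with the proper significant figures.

3.33 × 10^4 N

793.37 × 42.6 = 33797.562 → 3.38 × 10^4 N (3 s.f., last digit at the 10^2 place).
7.1 × 65.8 = 467.18 → 4.7 × 10^2 N (2 s.f., last digit at the 10^1 place).
Difference: 33330.382 N; keep the coarser place, 10^2.
Result: 3.33 × 10^4 N.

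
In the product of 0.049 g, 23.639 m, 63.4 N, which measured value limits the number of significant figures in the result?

0.049 g

0.049 g → 2 s.f.; 23.639 m → 5 s.f.; 63.4 N → 3 s.f.
The fewest is 2 significant figures, from 0.049 g.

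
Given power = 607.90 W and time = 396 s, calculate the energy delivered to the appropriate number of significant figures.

energy delivered = 607.90 W × 396 s = 240728.4 J.
607.90 has 5 significant figures; 396 has 3.
Division/multiplication keeps the fewest: 3 significant figures.
Rounded: 2.41 × 10^5 J.

2.41 × 10^5 J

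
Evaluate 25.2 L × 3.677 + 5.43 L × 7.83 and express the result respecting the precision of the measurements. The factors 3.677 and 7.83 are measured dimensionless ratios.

135.2 L

25.2 × 3.677 = 92.6604 → 92.7 L (3 s.f., last digit at the 10^-1 place).
5.43 × 7.83 = 42.5169 → 42.5 L (3 s.f., last digit at the 10^-1 place).
Sum: 135.1773 L; keep the coarser place, 10^-1.
Result: 135.2 L.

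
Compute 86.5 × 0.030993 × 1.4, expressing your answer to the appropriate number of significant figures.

86.5 × 0.030993 × 1.4 = 3.7532523
Multiplication/division keeps the fewest significant figures: 86.5 → 3 s.f., 0.030993 → 5 s.f., 1.4 → 2 s.f.; limit is 2.
Rounded to 2 significant figures: 3.8.

3.8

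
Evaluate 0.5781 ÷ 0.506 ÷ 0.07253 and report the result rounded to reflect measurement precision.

0.5781 ÷ 0.506 ÷ 0.07253 = 15.7519663391…
Multiplication/division keeps the fewest significant figures: 0.5781 → 4 s.f., 0.506 → 3 s.f., 0.07253 → 4 s.f.; limit is 3.
Rounded to 3 significant figures: 15.8.

15.8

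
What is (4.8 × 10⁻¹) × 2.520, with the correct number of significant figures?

(4.8 × 10⁻¹) × 2.520 = 1.2096
Multiplication/division keeps the fewest significant figures: 4.8 × 10⁻¹ → 2 s.f., 2.520 → 4 s.f.; limit is 2.
Rounded to 2 significant figures: 1.2.

1.2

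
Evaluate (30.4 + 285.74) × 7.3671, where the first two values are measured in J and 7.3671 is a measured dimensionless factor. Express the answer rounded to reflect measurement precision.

30.4 J + 285.74 J = 316.14 J; the sum is limited to 1 decimal place (4 s.f.).
Carrying full precision, 316.14 × 7.3671 = 2329.034994 J; 7.3671 has 5 s.f., so the result keeps min(4, 5) = 4 s.f.
Rounded to 4 significant figures: 2.329 × 10^3 J.

2.329 × 10^3 J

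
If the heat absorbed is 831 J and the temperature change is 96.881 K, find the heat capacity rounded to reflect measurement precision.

heat capacity = 831 J ÷ 96.881 K = 8.57753326246… J/K.
831 has 3 significant figures; 96.881 has 5.
Division/multiplication keeps the fewest: 3 significant figures.
Rounded: 8.58 J/K.

8.58 J/K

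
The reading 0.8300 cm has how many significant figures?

0.8300: leading zeros are not significant; trailing zeros after a decimal point are significant.

4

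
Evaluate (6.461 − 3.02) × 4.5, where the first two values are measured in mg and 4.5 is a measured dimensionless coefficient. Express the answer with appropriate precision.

15 mg

6.461 mg − 3.02 mg = 3.441 mg; the difference is limited to 2 decimal places (3 s.f.).
Carrying full precision, 3.441 × 4.5 = 15.4845 mg; 4.5 has 2 s.f., so the result keeps min(3, 2) = 2 s.f.
Rounded to 2 significant figures: 15 mg.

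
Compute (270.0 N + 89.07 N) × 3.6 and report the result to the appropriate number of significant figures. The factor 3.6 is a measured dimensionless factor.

1.3 × 10³ N

270.0 N + 89.07 N = 359.07 N; the sum is limited to 1 decimal place (4 s.f.).
Carrying full precision, 359.07 × 3.6 = 1292.652 N; 3.6 has 2 s.f., so the result keeps min(4, 2) = 2 s.f.
Rounded to 2 significant figures: 1.3 × 10³ N.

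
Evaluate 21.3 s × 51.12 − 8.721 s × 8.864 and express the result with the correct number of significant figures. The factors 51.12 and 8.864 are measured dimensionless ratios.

1.01 × 10^3 s

21.3 × 51.12 = 1088.856 → 1.09 × 10^3 s (3 s.f., last digit at the 10^1 place).
8.721 × 8.864 = 77.302944 → 77.30 s (4 s.f., last digit at the 10^-2 place).
Difference: 1011.553056 s; keep the coarser place, 10^1.
Result: 1.01 × 10^3 s.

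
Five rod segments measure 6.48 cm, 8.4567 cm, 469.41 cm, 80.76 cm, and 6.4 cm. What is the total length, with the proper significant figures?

6.48 cm + 8.4567 cm + 469.41 cm + 80.76 cm + 6.4 cm = 571.5067 cm.
Addition/subtraction keeps the fewest decimal places: 6.48 → 2 decimal places, 8.4567 → 4 decimal places, 469.41 → 2 decimal places, 80.76 → 2 decimal places, 6.4 → 1 decimal place; limit is 1.
Rounded to 1 decimal place: 571.5 cm.

571.5 cm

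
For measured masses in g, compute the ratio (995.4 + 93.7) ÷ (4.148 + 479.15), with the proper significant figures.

995.4 + 93.7 = 1089.1, limited to 1 d.p. → 5 s.f.; 4.148 + 479.15 = 483.298, limited to 2 d.p. → 5 s.f.
Carrying full precision, 1089.1 ÷ 483.298 = 2.25347508163…; keep min(5, 5) = 5 s.f.
Rounded to 5 significant figures: 2.2535.

2.2535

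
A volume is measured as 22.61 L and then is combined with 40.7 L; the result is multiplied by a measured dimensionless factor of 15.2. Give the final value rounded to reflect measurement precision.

962 L

22.61 L + 40.7 L = 63.31 L; the sum is limited to 1 decimal place (3 s.f.).
Carrying full precision, 63.31 × 15.2 = 962.312 L; 15.2 has 3 s.f., so the result keeps min(3, 3) = 3 s.f.
Rounded to 3 significant figures: 962 L.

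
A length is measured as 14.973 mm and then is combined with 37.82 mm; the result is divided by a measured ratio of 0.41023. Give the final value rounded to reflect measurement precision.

14.973 mm + 37.82 mm = 52.793 mm; the sum is limited to 2 decimal places (4 s.f.).
Carrying full precision, 52.793 ÷ 0.41023 = 128.691221997… mm; 0.41023 has 5 s.f., so the result keeps min(4, 5) = 4 s.f.
Rounded to 4 significant figures: 128.7 mm.

128.7 mm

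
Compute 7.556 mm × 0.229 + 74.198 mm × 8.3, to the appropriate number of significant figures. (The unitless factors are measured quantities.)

6.2 × 10² mm

7.556 × 0.229 = 1.730324 → 1.73 mm (3 s.f., last digit at the 10^-2 place).
74.198 × 8.3 = 615.8434 → 6.2 × 10² mm (2 s.f., last digit at the 10^1 place).
Sum: 617.573724 mm; keep the coarser place, 10^1.
Result: 6.2 × 10² mm.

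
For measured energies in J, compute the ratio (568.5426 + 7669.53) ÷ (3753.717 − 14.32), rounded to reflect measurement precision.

568.5426 + 7669.53 = 8238.0726, limited to 2 d.p. → 6 s.f.; 3753.717 − 14.32 = 3739.397, limited to 2 d.p. → 6 s.f.
Carrying full precision, 8238.0726 ÷ 3739.397 = 2.20304840593…; keep min(6, 6) = 6 s.f.
Rounded to 6 significant figures: 2.20305.

2.20305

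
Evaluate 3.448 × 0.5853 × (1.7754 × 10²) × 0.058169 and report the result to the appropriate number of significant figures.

3.448 × 0.5853 × (1.7754 × 10²) × 0.058169 = 20.8417218026…
Multiplication/division keeps the fewest significant figures: 3.448 → 4 s.f., 0.5853 → 4 s.f., 1.7754 × 10² → 5 s.f., 0.058169 → 5 s.f.; limit is 4.
Rounded to 4 significant figures: 20.84.

20.84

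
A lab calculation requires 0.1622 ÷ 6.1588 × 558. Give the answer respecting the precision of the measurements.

0.1622 ÷ 6.1588 × 558 = 14.6956549977…
Multiplication/division keeps the fewest significant figures: 0.1622 → 4 s.f., 6.1588 → 5 s.f., 558 → 3 s.f.; limit is 3.
Rounded to 3 significant figures: 14.7.

14.7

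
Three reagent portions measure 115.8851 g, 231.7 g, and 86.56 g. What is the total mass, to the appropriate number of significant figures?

4.341 × 10² g

115.8851 g + 231.7 g + 86.56 g = 434.1451 g.
Addition/subtraction keeps the fewest decimal places: 115.8851 → 4 decimal places, 231.7 → 1 decimal place, 86.56 → 2 decimal places; limit is 1.
Rounded to 1 decimal place: 4.341 × 10² g.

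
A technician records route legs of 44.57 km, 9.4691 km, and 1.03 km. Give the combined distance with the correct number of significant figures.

55.07 km

44.57 km + 9.4691 km + 1.03 km = 55.0691 km.
Addition/subtraction keeps the fewest decimal places: 44.57 → 2 decimal places, 9.4691 → 4 decimal places, 1.03 → 2 decimal places; limit is 2.
Rounded to 2 decimal places: 55.07 km.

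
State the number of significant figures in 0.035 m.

2

0.035: leading zeros are not significant.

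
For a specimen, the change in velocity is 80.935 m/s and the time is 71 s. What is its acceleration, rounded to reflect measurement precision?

1.1 m/s²

acceleration = 80.935 m/s ÷ 71 s = 1.13992957746… m/s².
80.935 has 5 significant figures; 71 has 2.
Division/multiplication keeps the fewest: 2 significant figures.
Rounded: 1.1 m/s².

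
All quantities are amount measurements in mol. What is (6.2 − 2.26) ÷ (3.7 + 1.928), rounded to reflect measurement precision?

0.70

6.2 − 2.26 = 3.94, limited to 1 d.p. → 2 s.f.; 3.7 + 1.928 = 5.628, limited to 1 d.p. → 2 s.f.
Carrying full precision, 3.94 ÷ 5.628 = 0.700071073205…; keep min(2, 2) = 2 s.f.
Rounded to 2 significant figures: 0.70.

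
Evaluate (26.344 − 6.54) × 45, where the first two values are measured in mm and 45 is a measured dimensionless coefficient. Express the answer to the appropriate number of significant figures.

26.344 mm − 6.54 mm = 19.804 mm; the difference is limited to 2 decimal places (4 s.f.).
Carrying full precision, 19.804 × 45 = 891.18 mm; 45 has 2 s.f., so the result keeps min(4, 2) = 2 s.f.
Rounded to 2 significant figures: 8.9 × 10² mm.

8.9 × 10² mm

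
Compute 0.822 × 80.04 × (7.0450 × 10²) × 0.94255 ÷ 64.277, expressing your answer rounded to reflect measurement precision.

6.80 × 10²

0.822 × 80.04 × (7.0450 × 10²) × 0.94255 ÷ 64.277 = 679.686578193…
Multiplication/division keeps the fewest significant figures: 0.822 → 3 s.f., 80.04 → 4 s.f., 7.0450 × 10² → 5 s.f., 0.94255 → 5 s.f., 64.277 → 5 s.f.; limit is 3.
Rounded to 3 significant figures: 6.80 × 10².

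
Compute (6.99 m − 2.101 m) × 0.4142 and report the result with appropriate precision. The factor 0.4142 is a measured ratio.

2.03 m

6.99 m − 2.101 m = 4.889 m; the difference is limited to 2 decimal places (3 s.f.).
Carrying full precision, 4.889 × 0.4142 = 2.0250238 m; 0.4142 has 4 s.f., so the result keeps min(3, 4) = 3 s.f.
Rounded to 3 significant figures: 2.03 m.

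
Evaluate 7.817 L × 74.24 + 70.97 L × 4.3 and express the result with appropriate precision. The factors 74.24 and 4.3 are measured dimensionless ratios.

8.9 × 10² L

7.817 × 74.24 = 580.33408 → 580.3 L (4 s.f., last digit at the 10^-1 place).
70.97 × 4.3 = 305.171 → 3.1 × 10² L (2 s.f., last digit at the 10^1 place).
Sum: 885.50508 L; keep the coarser place, 10^1.
Result: 8.9 × 10² L.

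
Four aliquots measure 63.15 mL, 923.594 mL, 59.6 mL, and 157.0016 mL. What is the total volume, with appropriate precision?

63.15 mL + 923.594 mL + 59.6 mL + 157.0016 mL = 1203.3456 mL.
Addition/subtraction keeps the fewest decimal places: 63.15 → 2 decimal places, 923.594 → 3 decimal places, 59.6 → 1 decimal place, 157.0016 → 4 decimal places; limit is 1.
Rounded to 1 decimal place: 1203.3 mL.

1203.3 mL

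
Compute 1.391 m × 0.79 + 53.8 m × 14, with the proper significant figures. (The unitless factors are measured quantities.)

7.5 × 10² m

1.391 × 0.79 = 1.09889 → 1.1 m (2 s.f., last digit at the 10^-1 place).
53.8 × 14 = 753.2 → 7.5 × 10² m (2 s.f., last digit at the 10^1 place).
Sum: 754.29889 m; keep the coarser place, 10^1.
Result: 7.5 × 10² m.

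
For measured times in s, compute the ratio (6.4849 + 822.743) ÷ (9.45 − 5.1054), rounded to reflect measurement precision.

6.4849 + 822.743 = 829.2279, limited to 3 d.p. → 6 s.f.; 9.45 − 5.1054 = 4.3446, limited to 2 d.p. → 3 s.f.
Carrying full precision, 829.2279 ÷ 4.3446 = 190.864038116…; keep min(6, 3) = 3 s.f.
Rounded to 3 significant figures: 191.

191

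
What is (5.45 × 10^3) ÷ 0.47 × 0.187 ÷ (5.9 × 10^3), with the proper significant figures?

0.37

(5.45 × 10^3) ÷ 0.47 × 0.187 ÷ (5.9 × 10^3) = 0.367526144969…
Multiplication/division keeps the fewest significant figures: 5.45 × 10^3 → 3 s.f., 0.47 → 2 s.f., 0.187 → 3 s.f., 5.9 × 10^3 → 2 s.f.; limit is 2.
Rounded to 2 significant figures: 0.37.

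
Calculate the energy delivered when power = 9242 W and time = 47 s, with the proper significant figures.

energy delivered = 9242 W × 47 s = 434374 J.
9242 has 4 significant figures; 47 has 2.
Division/multiplication keeps the fewest: 2 significant figures.
Rounded: 4.3 × 10^5 J.

4.3 × 10^5 J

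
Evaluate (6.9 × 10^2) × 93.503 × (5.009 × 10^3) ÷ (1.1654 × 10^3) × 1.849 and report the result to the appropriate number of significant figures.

5.1 × 10^5

(6.9 × 10^2) × 93.503 × (5.009 × 10^3) ÷ (1.1654 × 10^3) × 1.849 = 512728.625976…
Multiplication/division keeps the fewest significant figures: 6.9 × 10^2 → 2 s.f., 93.503 → 5 s.f., 5.009 × 10^3 → 4 s.f., 1.1654 × 10^3 → 5 s.f., 1.849 → 4 s.f.; limit is 2.
Rounded to 2 significant figures: 5.1 × 10^5.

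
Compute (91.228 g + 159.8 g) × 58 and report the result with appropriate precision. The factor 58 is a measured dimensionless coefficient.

1.5 × 10^4 g

91.228 g + 159.8 g = 251.028 g; the sum is limited to 1 decimal place (4 s.f.).
Carrying full precision, 251.028 × 58 = 14559.624 g; 58 has 2 s.f., so the result keeps min(4, 2) = 2 s.f.
Rounded to 2 significant figures: 1.5 × 10^4 g.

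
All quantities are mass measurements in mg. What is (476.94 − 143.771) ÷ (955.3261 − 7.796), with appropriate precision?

476.94 − 143.771 = 333.169, limited to 2 d.p. → 5 s.f.; 955.3261 − 7.796 = 947.5301, limited to 3 d.p. → 6 s.f.
Carrying full precision, 333.169 ÷ 947.5301 = 0.351618381305…; keep min(5, 6) = 5 s.f.
Rounded to 5 significant figures: 0.35162.

0.35162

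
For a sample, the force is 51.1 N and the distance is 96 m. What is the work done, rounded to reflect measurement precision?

work done = 51.1 N × 96 m = 4905.6 J.
51.1 has 3 significant figures; 96 has 2.
Division/multiplication keeps the fewest: 2 significant figures.
Rounded: 4.9 × 10^3 J.

4.9 × 10^3 J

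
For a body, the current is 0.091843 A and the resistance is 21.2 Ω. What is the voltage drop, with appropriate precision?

voltage drop = 0.091843 A × 21.2 Ω = 1.9470716 V.
0.091843 has 5 significant figures; 21.2 has 3.
Division/multiplication keeps the fewest: 3 significant figures.
Rounded: 1.95 V.

1.95 V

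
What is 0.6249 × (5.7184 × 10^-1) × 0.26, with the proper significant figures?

0.093

0.6249 × (5.7184 × 10^-1) × 0.26 = 0.09290913216
Multiplication/division keeps the fewest significant figures: 0.6249 → 4 s.f., 5.7184 × 10^-1 → 5 s.f., 0.26 → 2 s.f.; limit is 2.
Rounded to 2 significant figures: 0.093.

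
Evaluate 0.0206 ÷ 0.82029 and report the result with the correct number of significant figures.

0.0251

0.0206 ÷ 0.82029 = 0.025113069768…
Multiplication/division keeps the fewest significant figures: 0.0206 → 3 s.f., 0.82029 → 5 s.f.; limit is 3.
Rounded to 3 significant figures: 0.0251.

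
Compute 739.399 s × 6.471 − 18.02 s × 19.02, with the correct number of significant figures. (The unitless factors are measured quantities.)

4442 s

739.399 × 6.471 = 4784.650929 → 4785 s (4 s.f., last digit at the 10^0 place).
18.02 × 19.02 = 342.7404 → 342.7 s (4 s.f., last digit at the 10^-1 place).
Difference: 4441.910529 s; keep the coarser place, 10^0.
Result: 4442 s.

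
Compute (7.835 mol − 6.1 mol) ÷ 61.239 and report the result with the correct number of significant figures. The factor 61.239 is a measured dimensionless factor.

0.028 mol

7.835 mol − 6.1 mol = 1.735 mol; the difference is limited to 1 decimal place (2 s.f.).
Carrying full precision, 1.735 ÷ 61.239 = 0.0283316187397… mol; 61.239 has 5 s.f., so the result keeps min(2, 5) = 2 s.f.
Rounded to 2 significant figures: 0.028 mol.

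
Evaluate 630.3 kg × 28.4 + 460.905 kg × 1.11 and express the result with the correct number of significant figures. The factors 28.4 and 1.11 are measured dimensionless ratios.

1.84 × 10^4 kg

630.3 × 28.4 = 17900.52 → 1.79 × 10^4 kg (3 s.f., last digit at the 10^2 place).
460.905 × 1.11 = 511.60455 → 512 kg (3 s.f., last digit at the 10^0 place).
Sum: 18412.12455 kg; keep the coarser place, 10^2.
Result: 1.84 × 10^4 kg.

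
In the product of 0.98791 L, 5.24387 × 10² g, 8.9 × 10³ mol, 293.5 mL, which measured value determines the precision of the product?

8.9 × 10³ mol

0.98791 L → 5 s.f.; 5.24387 × 10² g → 6 s.f.; 8.9 × 10³ mol → 2 s.f.; 293.5 mL → 4 s.f.
The fewest is 2 significant figures, from 8.9 × 10³ mol.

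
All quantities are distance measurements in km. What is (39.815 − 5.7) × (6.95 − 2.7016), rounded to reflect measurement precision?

39.815 − 5.7 = 34.115, limited to 1 d.p. → 3 s.f.; 6.95 − 2.7016 = 4.2484, limited to 2 d.p. → 3 s.f.
Carrying full precision, 34.115 × 4.2484 = 144.934166; keep min(3, 3) = 3 s.f.
Rounded to 3 significant figures: 145 km².

145 km²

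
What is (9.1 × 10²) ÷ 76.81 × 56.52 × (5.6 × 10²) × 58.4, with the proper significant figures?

(9.1 × 10²) ÷ 76.81 × 56.52 × (5.6 × 10²) × 58.4 = 21899119.5521…
Multiplication/division keeps the fewest significant figures: 9.1 × 10² → 2 s.f., 76.81 → 4 s.f., 56.52 → 4 s.f., 5.6 × 10² → 2 s.f., 58.4 → 3 s.f.; limit is 2.
Rounded to 2 significant figures: 2.2 × 10⁷.

2.2 × 10⁷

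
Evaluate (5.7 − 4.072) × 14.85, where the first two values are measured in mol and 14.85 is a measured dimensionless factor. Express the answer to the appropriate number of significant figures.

24 mol

5.7 mol − 4.072 mol = 1.628 mol; the difference is limited to 1 decimal place (2 s.f.).
Carrying full precision, 1.628 × 14.85 = 24.1758 mol; 14.85 has 4 s.f., so the result keeps min(2, 4) = 2 s.f.
Rounded to 2 significant figures: 24 mol.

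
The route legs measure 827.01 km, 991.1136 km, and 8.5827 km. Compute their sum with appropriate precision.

827.01 km + 991.1136 km + 8.5827 km = 1826.7063 km.
Addition/subtraction keeps the fewest decimal places: 827.01 → 2 decimal places, 991.1136 → 4 decimal places, 8.5827 → 4 decimal places; limit is 2.
Rounded to 2 decimal places: 1826.71 km.

1826.71 km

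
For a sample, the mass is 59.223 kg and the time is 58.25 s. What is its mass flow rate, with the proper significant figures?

1.017 kg/s

mass flow rate = 59.223 kg ÷ 58.25 s = 1.01670386266… kg/s.
59.223 has 5 significant figures; 58.25 has 4.
Division/multiplication keeps the fewest: 4 significant figures.
Rounded: 1.017 kg/s.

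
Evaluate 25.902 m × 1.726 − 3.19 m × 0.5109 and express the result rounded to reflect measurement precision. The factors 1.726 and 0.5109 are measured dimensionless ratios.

43.08 m

25.902 × 1.726 = 44.706852 → 44.71 m (4 s.f., last digit at the 10^-2 place).
3.19 × 0.5109 = 1.629771 → 1.63 m (3 s.f., last digit at the 10^-2 place).
Difference: 43.077081 m; keep the coarser place, 10^-2.
Result: 43.08 m.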